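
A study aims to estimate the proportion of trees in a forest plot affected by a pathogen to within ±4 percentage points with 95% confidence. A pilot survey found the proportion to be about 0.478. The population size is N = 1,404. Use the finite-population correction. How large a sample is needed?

421

For a proportion with margin E = 0.04 at 95% confidence, z = 1.960.
n = p̂(1−p̂)(z/E)² = 0.478 × 0.522 × (1.960/0.04)² = 599.09 — call this n₀.
Finite-population correction with N = 1,404: n = n₀ / (1 + (n₀−1)/N) = 599.09 / 1.426 = 420.12
Round up: n = 421.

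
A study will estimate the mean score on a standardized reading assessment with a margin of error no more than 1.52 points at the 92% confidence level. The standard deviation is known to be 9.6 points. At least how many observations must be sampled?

123

For a mean, the margin of error is E = z·σ/√n, so n = (zσ/E)².
At 92% confidence, z = 1.751.
n = (1.751 × 9.6 / 1.52)² = 122.30
Round up: n = 123.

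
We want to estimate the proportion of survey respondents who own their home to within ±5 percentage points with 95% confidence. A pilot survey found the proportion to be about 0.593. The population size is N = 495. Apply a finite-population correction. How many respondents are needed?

213

For a proportion with margin E = 0.05 at 95% confidence, z = 1.960.
n = p̂(1−p̂)(z/E)² = 0.593 × 0.407 × (1.960/0.05)² = 370.87 — call this n₀.
Finite-population correction with N = 495: n = n₀ / (1 + (n₀−1)/N) = 370.87 / 1.747 = 212.29
Round up: n = 213.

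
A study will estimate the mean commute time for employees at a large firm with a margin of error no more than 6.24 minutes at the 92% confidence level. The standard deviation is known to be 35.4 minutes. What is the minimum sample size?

99

For a mean, the margin of error is E = z·σ/√n, so n = (zσ/E)².
At 92% confidence, z = 1.751.
n = (1.751 × 35.4 / 6.24)² = 98.68
Round up: n = 99.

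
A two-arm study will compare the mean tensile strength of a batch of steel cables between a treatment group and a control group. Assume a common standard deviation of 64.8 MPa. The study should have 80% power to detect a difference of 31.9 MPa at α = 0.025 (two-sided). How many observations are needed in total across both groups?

For two equal groups, n per group = 2·((z_{α/2} + z_β)·σ/δ)².
z_{α/2} = 2.241; z_β = 0.842 (power 80%).
n = 2 × (3.083 × 64.8 / 31.9)² = 2 × 39.22 = 78.44
Round up: n = 79 per group.
Total across both groups: 2 × 79 = 158.

158 total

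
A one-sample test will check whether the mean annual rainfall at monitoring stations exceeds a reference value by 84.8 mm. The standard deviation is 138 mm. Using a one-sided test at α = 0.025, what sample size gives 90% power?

For a one-sample z-test, n = ((z_α + z_β)·σ/δ)².
z_α = 1.960 (one-sided α = 0.025); z_β = 1.282 (power 90% → β = 0.1).
n = (3.242 × 138 / 84.8)² = 27.84
Round up: n = 28.

28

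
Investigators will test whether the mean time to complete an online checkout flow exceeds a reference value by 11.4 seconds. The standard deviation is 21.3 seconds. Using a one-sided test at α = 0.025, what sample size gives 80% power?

28

For a one-sample z-test, n = ((z_α + z_β)·σ/δ)².
z_α = 1.960 (one-sided α = 0.025); z_β = 0.842 (power 80% → β = 0.2).
n = (2.802 × 21.3 / 11.4)² = 27.41
Round up: n = 28.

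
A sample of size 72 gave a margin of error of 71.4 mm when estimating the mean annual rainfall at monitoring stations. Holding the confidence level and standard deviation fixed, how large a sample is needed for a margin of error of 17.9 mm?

Margin of error scales as 1/√n, so n₂ = n₁·(E₁/E₂)².
n₂ = 72 × (71.4/17.9)² = 72 × 15.91 = 1145.52
Round up: n₂ = 1146.

1146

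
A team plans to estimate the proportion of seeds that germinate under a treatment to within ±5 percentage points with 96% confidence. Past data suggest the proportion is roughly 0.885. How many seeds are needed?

n = 172

For a proportion with margin E = 0.05 at 96% confidence, z = 2.054.
n = p̂(1−p̂)(z/E)² = 0.885 × 0.115 × (2.054/0.05)² = 171.75
Round up: n = 172.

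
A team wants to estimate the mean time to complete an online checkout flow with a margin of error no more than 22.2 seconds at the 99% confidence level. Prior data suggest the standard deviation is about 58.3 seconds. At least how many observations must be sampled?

46

For a mean, the margin of error is E = z·σ/√n, so n = (zσ/E)².
At 99% confidence, z = 2.576.
n = (2.576 × 58.3 / 22.2)² = 45.76
Round up: n = 46.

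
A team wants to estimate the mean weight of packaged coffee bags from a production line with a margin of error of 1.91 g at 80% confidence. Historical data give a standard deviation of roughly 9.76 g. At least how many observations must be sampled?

n = 43

For a mean, the margin of error is E = z·σ/√n, so n = (zσ/E)².
At 80% confidence, z = 1.282.
n = (1.282 × 9.76 / 1.91)² = 42.91
Round up: n = 43.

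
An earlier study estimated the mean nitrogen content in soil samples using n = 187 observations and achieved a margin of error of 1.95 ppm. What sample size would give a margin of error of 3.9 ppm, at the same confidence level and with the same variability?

Margin of error scales as 1/√n, so n₂ = n₁·(E₁/E₂)².
n₂ = 187 × (1.95/3.9)² = 187 × 0.25 = 46.75
Round up: n₂ = 47.

47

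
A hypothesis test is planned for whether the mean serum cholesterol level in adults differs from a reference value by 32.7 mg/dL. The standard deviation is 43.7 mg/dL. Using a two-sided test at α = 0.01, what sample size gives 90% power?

27

For a one-sample z-test, n = ((z_{α/2} + z_β)·σ/δ)².
z_{α/2} = 2.576 (two-sided α = 0.01); z_β = 1.282 (power 90% → β = 0.1).
n = (3.858 × 43.7 / 32.7)² = 26.58
Round up: n = 27.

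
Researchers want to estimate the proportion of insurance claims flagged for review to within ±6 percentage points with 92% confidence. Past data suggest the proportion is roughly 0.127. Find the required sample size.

n = 95

For a proportion with margin E = 0.06 at 92% confidence, z = 1.751.
n = p̂(1−p̂)(z/E)² = 0.127 × 0.873 × (1.751/0.06)² = 94.43
Round up: n = 95.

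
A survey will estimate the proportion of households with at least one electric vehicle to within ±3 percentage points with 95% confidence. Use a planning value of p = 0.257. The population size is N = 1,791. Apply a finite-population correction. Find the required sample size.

For a proportion with margin E = 0.03 at 95% confidence, z = 1.960.
n = p̂(1−p̂)(z/E)² = 0.257 × 0.743 × (1.960/0.03)² = 815.06 — call this n₀.
Finite-population correction with N = 1,791: n = n₀ / (1 + (n₀−1)/N) = 815.06 / 1.455 = 560.18
Round up: n = 561.

n = 561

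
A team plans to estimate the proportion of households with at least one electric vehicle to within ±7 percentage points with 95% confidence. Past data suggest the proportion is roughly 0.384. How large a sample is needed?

n = 186

For a proportion with margin E = 0.07 at 95% confidence, z = 1.960.
n = p̂(1−p̂)(z/E)² = 0.384 × 0.616 × (1.960/0.07)² = 185.45
Round up: n = 186.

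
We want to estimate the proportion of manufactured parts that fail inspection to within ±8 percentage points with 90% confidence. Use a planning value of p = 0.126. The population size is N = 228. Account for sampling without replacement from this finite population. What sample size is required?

For a proportion with margin E = 0.08 at 90% confidence, z = 1.645.
n = p̂(1−p̂)(z/E)² = 0.126 × 0.874 × (1.645/0.08)² = 46.56 — call this n₀.
Finite-population correction with N = 228: n = n₀ / (1 + (n₀−1)/N) = 46.56 / 1.2 = 38.80
Round up: n = 39.

39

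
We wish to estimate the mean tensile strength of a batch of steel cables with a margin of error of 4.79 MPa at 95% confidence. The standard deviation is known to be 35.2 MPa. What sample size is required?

n = 208

For a mean, the margin of error is E = z·σ/√n, so n = (zσ/E)².
At 95% confidence, z = 1.960.
n = (1.960 × 35.2 / 4.79)² = 207.46
Round up: n = 208.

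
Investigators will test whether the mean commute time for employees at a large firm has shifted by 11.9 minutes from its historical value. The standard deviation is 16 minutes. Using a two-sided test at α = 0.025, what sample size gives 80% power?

For a one-sample z-test, n = ((z_{α/2} + z_β)·σ/δ)².
z_{α/2} = 2.241 (two-sided α = 0.025); z_β = 0.842 (power 80% → β = 0.2).
n = (3.083 × 16 / 11.9)² = 17.18
Round up: n = 18.

n = 18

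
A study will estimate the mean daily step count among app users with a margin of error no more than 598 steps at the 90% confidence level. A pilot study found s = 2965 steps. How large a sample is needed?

n = 67

For a mean, the margin of error is E = z·σ/√n, so n = (zσ/E)².
At 90% confidence, z = 1.645.
n = (1.645 × 2965 / 598)² = 66.52
Round up: n = 67.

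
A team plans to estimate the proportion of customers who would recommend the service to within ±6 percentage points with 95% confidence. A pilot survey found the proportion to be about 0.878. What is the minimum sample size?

For a proportion with margin E = 0.06 at 95% confidence, z = 1.960.
n = p̂(1−p̂)(z/E)² = 0.878 × 0.122 × (1.960/0.06)² = 114.30
Round up: n = 115.

115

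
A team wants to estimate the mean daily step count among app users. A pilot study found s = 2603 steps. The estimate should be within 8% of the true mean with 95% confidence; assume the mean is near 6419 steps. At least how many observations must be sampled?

For a mean, the margin of error is E = z·σ/√n, so n = (zσ/E)².
At 95% confidence, z = 1.960.
E = 8% of 6419 = 513.5 steps.
n = (1.960 × 2603 / 513.5)² = 98.71
Round up: n = 99.

99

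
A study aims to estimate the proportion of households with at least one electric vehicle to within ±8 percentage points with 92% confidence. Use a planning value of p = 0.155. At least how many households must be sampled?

63

For a proportion with margin E = 0.08 at 92% confidence, z = 1.751.
n = p̂(1−p̂)(z/E)² = 0.155 × 0.845 × (1.751/0.08)² = 62.75
Round up: n = 63.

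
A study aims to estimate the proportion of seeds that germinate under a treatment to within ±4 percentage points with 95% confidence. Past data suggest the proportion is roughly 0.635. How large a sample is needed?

557

For a proportion with margin E = 0.04 at 95% confidence, z = 1.960.
n = p̂(1−p̂)(z/E)² = 0.635 × 0.365 × (1.960/0.04)² = 556.49
Round up: n = 557.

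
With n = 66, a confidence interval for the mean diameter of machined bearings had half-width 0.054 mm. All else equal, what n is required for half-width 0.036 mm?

149

Margin of error scales as 1/√n, so n₂ = n₁·(E₁/E₂)².
n₂ = 66 × (0.054/0.036)² = 66 × 2.25 = 148.50
Round up: n₂ = 149.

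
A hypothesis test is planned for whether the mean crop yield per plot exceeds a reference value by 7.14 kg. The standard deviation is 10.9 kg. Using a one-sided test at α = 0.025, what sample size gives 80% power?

For a one-sample z-test, n = ((z_α + z_β)·σ/δ)².
z_α = 1.960 (one-sided α = 0.025); z_β = 0.842 (power 80% → β = 0.2).
n = (2.802 × 10.9 / 7.14)² = 18.30
Round up: n = 19.

19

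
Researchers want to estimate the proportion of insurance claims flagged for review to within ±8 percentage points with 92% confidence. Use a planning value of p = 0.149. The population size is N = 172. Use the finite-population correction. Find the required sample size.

For a proportion with margin E = 0.08 at 92% confidence, z = 1.751.
n = p̂(1−p̂)(z/E)² = 0.149 × 0.851 × (1.751/0.08)² = 60.74 — call this n₀.
Finite-population correction with N = 172: n = n₀ / (1 + (n₀−1)/N) = 60.74 / 1.347 = 45.09
Round up: n = 46.

46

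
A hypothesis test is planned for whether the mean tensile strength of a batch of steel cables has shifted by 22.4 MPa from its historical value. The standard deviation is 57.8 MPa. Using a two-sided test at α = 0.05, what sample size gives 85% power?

60

For a one-sample z-test, n = ((z_{α/2} + z_β)·σ/δ)².
z_{α/2} = 1.960 (two-sided α = 0.05); z_β = 1.036 (power 85% → β = 0.15).
n = (2.996 × 57.8 / 22.4)² = 59.76
Round up: n = 60.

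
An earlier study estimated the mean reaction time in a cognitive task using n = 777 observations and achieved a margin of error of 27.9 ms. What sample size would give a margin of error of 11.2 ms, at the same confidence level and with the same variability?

Margin of error scales as 1/√n, so n₂ = n₁·(E₁/E₂)².
n₂ = 777 × (27.9/11.2)² = 777 × 6.205 = 4821.28
Round up: n₂ = 4822.

n = 4822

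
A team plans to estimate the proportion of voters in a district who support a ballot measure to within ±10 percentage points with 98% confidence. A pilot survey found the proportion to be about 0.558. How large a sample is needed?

For a proportion with margin E = 0.1 at 98% confidence, z = 2.326.
n = p̂(1−p̂)(z/E)² = 0.558 × 0.442 × (2.326/0.1)² = 133.44
Round up: n = 134.

134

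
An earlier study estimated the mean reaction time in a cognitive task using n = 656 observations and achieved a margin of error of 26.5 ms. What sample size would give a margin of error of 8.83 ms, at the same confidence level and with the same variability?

Margin of error scales as 1/√n, so n₂ = n₁·(E₁/E₂)².
n₂ = 656 × (26.5/8.83)² = 656 × 9.007 = 5908.59
Round up: n₂ = 5909.

5909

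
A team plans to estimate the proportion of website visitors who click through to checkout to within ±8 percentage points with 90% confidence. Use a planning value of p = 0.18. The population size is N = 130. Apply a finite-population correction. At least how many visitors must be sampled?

For a proportion with margin E = 0.08 at 90% confidence, z = 1.645.
n = p̂(1−p̂)(z/E)² = 0.18 × 0.82 × (1.645/0.08)² = 62.41 — call this n₀.
Finite-population correction with N = 130: n = n₀ / (1 + (n₀−1)/N) = 62.41 / 1.472 = 42.40
Round up: n = 43.

n = 43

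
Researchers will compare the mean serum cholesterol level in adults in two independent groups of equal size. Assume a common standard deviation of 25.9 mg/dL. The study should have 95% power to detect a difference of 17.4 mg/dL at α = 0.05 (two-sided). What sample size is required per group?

58 per group

For two equal groups, n per group = 2·((z_{α/2} + z_β)·σ/δ)².
z_{α/2} = 1.960; z_β = 1.645 (power 95%).
n = 2 × (3.605 × 25.9 / 17.4)² = 2 × 28.79 = 57.58
Round up: n = 58 per group.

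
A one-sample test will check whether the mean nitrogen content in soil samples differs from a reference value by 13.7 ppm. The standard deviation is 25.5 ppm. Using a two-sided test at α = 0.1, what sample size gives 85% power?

For a one-sample z-test, n = ((z_{α/2} + z_β)·σ/δ)².
z_{α/2} = 1.645 (two-sided α = 0.1); z_β = 1.036 (power 85% → β = 0.15).
n = (2.681 × 25.5 / 13.7)² = 24.90
Round up: n = 25.

25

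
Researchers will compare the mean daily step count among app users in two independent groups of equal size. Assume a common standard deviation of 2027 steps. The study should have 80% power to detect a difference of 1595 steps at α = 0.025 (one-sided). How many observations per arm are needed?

For two equal groups, n per group = 2·((z_α + z_β)·σ/δ)².
z_α = 1.960; z_β = 0.842 (power 80%).
n = 2 × (2.802 × 2027 / 1595)² = 2 × 12.68 = 25.36
Round up: n = 26 per group.

26 per group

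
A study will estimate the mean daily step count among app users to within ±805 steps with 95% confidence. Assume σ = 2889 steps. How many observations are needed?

n = 50

For a mean, the margin of error is E = z·σ/√n, so n = (zσ/E)².
At 95% confidence, z = 1.960.
n = (1.960 × 2889 / 805)² = 49.48
Round up: n = 50.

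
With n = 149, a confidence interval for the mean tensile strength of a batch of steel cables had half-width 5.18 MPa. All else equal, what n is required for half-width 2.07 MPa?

Margin of error scales as 1/√n, so n₂ = n₁·(E₁/E₂)².
n₂ = 149 × (5.18/2.07)² = 149 × 6.262 = 933.04
Round up: n₂ = 934.

934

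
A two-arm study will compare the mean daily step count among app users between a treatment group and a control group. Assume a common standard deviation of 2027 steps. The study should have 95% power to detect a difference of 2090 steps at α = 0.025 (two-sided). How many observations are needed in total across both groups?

58 total

For two equal groups, n per group = 2·((z_{α/2} + z_β)·σ/δ)².
z_{α/2} = 2.241; z_β = 1.645 (power 95%).
n = 2 × (3.886 × 2027 / 2090)² = 2 × 14.20 = 28.40
Round up: n = 29 per group.
Total across both groups: 2 × 29 = 58.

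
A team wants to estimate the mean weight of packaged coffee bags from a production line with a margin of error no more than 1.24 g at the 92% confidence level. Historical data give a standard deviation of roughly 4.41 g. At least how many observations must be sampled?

39

For a mean, the margin of error is E = z·σ/√n, so n = (zσ/E)².
At 92% confidence, z = 1.751.
n = (1.751 × 4.41 / 1.24)² = 38.78
Round up: n = 39.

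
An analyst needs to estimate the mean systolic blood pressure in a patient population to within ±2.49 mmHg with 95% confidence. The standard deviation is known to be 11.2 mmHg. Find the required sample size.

For a mean, the margin of error is E = z·σ/√n, so n = (zσ/E)².
At 95% confidence, z = 1.960.
n = (1.960 × 11.2 / 2.49)² = 77.72
Round up: n = 78.

n = 78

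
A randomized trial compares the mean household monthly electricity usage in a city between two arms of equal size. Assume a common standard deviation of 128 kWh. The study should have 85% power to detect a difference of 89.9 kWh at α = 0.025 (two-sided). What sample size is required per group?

For two equal groups, n per group = 2·((z_{α/2} + z_β)·σ/δ)².
z_{α/2} = 2.241; z_β = 1.036 (power 85%).
n = 2 × (3.277 × 128 / 89.9)² = 2 × 21.77 = 43.54
Round up: n = 44 per group.

44 per group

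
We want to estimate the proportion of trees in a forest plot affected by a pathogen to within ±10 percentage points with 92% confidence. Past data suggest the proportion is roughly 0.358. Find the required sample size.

For a proportion with margin E = 0.1 at 92% confidence, z = 1.751.
n = p̂(1−p̂)(z/E)² = 0.358 × 0.642 × (1.751/0.1)² = 70.47
Round up: n = 71.

71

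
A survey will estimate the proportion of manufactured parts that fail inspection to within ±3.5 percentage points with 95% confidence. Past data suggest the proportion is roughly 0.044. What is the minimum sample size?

For a proportion with margin E = 0.035 at 95% confidence, z = 1.960.
n = p̂(1−p̂)(z/E)² = 0.044 × 0.956 × (1.960/0.035)² = 131.91
Round up: n = 132.

132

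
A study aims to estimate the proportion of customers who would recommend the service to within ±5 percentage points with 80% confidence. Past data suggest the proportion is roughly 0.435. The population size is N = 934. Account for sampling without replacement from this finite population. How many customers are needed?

n = 138

For a proportion with margin E = 0.05 at 80% confidence, z = 1.282.
n = p̂(1−p̂)(z/E)² = 0.435 × 0.565 × (1.282/0.05)² = 161.57 — call this n₀.
Finite-population correction with N = 934: n = n₀ / (1 + (n₀−1)/N) = 161.57 / 1.172 = 137.86
Round up: n = 138.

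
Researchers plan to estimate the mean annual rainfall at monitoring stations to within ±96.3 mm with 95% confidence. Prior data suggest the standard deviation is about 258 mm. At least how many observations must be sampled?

For a mean, the margin of error is E = z·σ/√n, so n = (zσ/E)².
At 95% confidence, z = 1.960.
n = (1.960 × 258 / 96.3)² = 27.57
Round up: n = 28.

n = 28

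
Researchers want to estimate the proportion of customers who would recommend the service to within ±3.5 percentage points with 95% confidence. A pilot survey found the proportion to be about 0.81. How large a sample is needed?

483

For a proportion with margin E = 0.035 at 95% confidence, z = 1.960.
n = p̂(1−p̂)(z/E)² = 0.81 × 0.19 × (1.960/0.035)² = 482.63
Round up: n = 483.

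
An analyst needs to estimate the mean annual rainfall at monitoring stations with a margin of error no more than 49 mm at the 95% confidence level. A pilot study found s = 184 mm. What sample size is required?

For a mean, the margin of error is E = z·σ/√n, so n = (zσ/E)².
At 95% confidence, z = 1.960.
n = (1.960 × 184 / 49)² = 54.17
Round up: n = 55.

55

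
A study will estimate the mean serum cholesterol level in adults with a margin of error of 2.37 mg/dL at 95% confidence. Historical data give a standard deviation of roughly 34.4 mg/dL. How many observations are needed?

For a mean, the margin of error is E = z·σ/√n, so n = (zσ/E)².
At 95% confidence, z = 1.960.
n = (1.960 × 34.4 / 2.37)² = 809.34
Round up: n = 810.

810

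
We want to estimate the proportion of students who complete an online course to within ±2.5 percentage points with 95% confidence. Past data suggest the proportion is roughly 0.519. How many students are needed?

1535

For a proportion with margin E = 0.025 at 95% confidence, z = 1.960.
n = p̂(1−p̂)(z/E)² = 0.519 × 0.481 × (1.960/0.025)² = 1534.42
Round up: n = 1535.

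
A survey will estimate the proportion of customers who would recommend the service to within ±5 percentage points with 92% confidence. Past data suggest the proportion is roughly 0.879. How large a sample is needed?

For a proportion with margin E = 0.05 at 92% confidence, z = 1.751.
n = p̂(1−p̂)(z/E)² = 0.879 × 0.121 × (1.751/0.05)² = 130.44
Round up: n = 131.

n = 131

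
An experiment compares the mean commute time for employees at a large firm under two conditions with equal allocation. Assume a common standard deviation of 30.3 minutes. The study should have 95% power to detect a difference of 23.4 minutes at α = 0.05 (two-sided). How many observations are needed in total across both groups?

88 total

For two equal groups, n per group = 2·((z_{α/2} + z_β)·σ/δ)².
z_{α/2} = 1.960; z_β = 1.645 (power 95%).
n = 2 × (3.605 × 30.3 / 23.4)² = 2 × 21.79 = 43.58
Round up: n = 44 per group.
Total across both groups: 2 × 44 = 88.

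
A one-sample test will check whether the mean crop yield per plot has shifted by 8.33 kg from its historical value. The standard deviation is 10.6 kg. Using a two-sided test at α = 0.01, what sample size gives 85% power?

n = 22

For a one-sample z-test, n = ((z_{α/2} + z_β)·σ/δ)².
z_{α/2} = 2.576 (two-sided α = 0.01); z_β = 1.036 (power 85% → β = 0.15).
n = (3.612 × 10.6 / 8.33)² = 21.13
Round up: n = 22.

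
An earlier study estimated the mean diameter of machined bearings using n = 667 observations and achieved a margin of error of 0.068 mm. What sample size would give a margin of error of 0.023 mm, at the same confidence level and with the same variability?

5831

Margin of error scales as 1/√n, so n₂ = n₁·(E₁/E₂)².
n₂ = 667 × (0.068/0.023)² = 667 × 8.741 = 5830.25
Round up: n₂ = 5831.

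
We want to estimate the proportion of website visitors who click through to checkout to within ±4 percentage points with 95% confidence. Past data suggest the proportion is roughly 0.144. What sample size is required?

For a proportion with margin E = 0.04 at 95% confidence, z = 1.960.
n = p̂(1−p̂)(z/E)² = 0.144 × 0.856 × (1.960/0.04)² = 295.96
Round up: n = 296.

n = 296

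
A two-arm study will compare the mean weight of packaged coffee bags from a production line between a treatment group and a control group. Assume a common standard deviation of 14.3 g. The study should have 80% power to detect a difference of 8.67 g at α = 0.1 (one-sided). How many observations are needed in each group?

For two equal groups, n per group = 2·((z_α + z_β)·σ/δ)².
z_α = 1.282; z_β = 0.842 (power 80%).
n = 2 × (2.124 × 14.3 / 8.67)² = 2 × 12.27 = 24.54
Round up: n = 25 per group.

25 per group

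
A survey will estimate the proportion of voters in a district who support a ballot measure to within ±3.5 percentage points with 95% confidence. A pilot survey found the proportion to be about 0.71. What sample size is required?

For a proportion with margin E = 0.035 at 95% confidence, z = 1.960.
n = p̂(1−p̂)(z/E)² = 0.71 × 0.29 × (1.960/0.035)² = 645.70
Round up: n = 646.

646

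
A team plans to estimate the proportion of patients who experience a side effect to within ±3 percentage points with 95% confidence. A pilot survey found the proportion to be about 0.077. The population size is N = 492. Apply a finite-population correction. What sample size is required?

For a proportion with margin E = 0.03 at 95% confidence, z = 1.960.
n = p̂(1−p̂)(z/E)² = 0.077 × 0.923 × (1.960/0.03)² = 303.36 — call this n₀.
Finite-population correction with N = 492: n = n₀ / (1 + (n₀−1)/N) = 303.36 / 1.615 = 187.84
Round up: n = 188.

188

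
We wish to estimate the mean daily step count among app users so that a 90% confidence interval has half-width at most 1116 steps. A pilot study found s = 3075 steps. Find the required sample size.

21

For a mean, the margin of error is E = z·σ/√n, so n = (zσ/E)².
At 90% confidence, z = 1.645.
n = (1.645 × 3075 / 1116)² = 20.54
Round up: n = 21.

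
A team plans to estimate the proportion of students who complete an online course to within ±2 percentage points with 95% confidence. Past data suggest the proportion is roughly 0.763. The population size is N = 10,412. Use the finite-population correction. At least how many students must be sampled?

For a proportion with margin E = 0.02 at 95% confidence, z = 1.960.
n = p̂(1−p̂)(z/E)² = 0.763 × 0.237 × (1.960/0.02)² = 1736.70 — call this n₀.
Finite-population correction with N = 10,412: n = n₀ / (1 + (n₀−1)/N) = 1736.70 / 1.167 = 1488.17
Round up: n = 1489.

n = 1489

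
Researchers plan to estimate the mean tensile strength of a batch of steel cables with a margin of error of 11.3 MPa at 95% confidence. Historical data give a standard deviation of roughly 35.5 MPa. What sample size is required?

38

For a mean, the margin of error is E = z·σ/√n, so n = (zσ/E)².
At 95% confidence, z = 1.960.
n = (1.960 × 35.5 / 11.3)² = 37.92
Round up: n = 38.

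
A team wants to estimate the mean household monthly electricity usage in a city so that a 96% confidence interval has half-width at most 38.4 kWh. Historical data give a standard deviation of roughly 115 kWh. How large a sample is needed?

For a mean, the margin of error is E = z·σ/√n, so n = (zσ/E)².
At 96% confidence, z = 2.054.
n = (2.054 × 115 / 38.4)² = 37.84
Round up: n = 38.

38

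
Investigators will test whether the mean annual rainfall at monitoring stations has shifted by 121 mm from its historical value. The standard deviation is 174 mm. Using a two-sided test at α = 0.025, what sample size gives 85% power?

23

For a one-sample z-test, n = ((z_{α/2} + z_β)·σ/δ)².
z_{α/2} = 2.241 (two-sided α = 0.025); z_β = 1.036 (power 85% → β = 0.15).
n = (3.277 × 174 / 121)² = 22.21
Round up: n = 23.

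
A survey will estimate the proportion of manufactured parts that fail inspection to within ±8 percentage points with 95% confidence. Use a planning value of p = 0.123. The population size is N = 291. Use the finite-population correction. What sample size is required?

For a proportion with margin E = 0.08 at 95% confidence, z = 1.960.
n = p̂(1−p̂)(z/E)² = 0.123 × 0.877 × (1.960/0.08)² = 64.75 — call this n₀.
Finite-population correction with N = 291: n = n₀ / (1 + (n₀−1)/N) = 64.75 / 1.219 = 53.12
Round up: n = 54.

54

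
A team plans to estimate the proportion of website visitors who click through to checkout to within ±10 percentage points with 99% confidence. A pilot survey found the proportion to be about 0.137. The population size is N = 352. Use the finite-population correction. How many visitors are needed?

65

For a proportion with margin E = 0.1 at 99% confidence, z = 2.576.
n = p̂(1−p̂)(z/E)² = 0.137 × 0.863 × (2.576/0.1)² = 78.46 — call this n₀.
Finite-population correction with N = 352: n = n₀ / (1 + (n₀−1)/N) = 78.46 / 1.22 = 64.31
Round up: n = 65.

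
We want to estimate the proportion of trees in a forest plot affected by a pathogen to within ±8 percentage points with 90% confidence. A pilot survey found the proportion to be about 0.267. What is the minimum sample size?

For a proportion with margin E = 0.08 at 90% confidence, z = 1.645.
n = p̂(1−p̂)(z/E)² = 0.267 × 0.733 × (1.645/0.08)² = 82.75
Round up: n = 83.

83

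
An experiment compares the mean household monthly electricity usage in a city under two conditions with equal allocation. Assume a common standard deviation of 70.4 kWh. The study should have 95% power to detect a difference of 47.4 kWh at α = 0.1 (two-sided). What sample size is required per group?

For two equal groups, n per group = 2·((z_{α/2} + z_β)·σ/δ)².
z_{α/2} = 1.645; z_β = 1.645 (power 95%).
n = 2 × (3.290 × 70.4 / 47.4)² = 2 × 23.88 = 47.76
Round up: n = 48 per group.

48 per group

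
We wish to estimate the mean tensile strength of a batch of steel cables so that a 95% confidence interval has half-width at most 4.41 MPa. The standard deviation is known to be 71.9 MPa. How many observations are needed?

1022

For a mean, the margin of error is E = z·σ/√n, so n = (zσ/E)².
At 95% confidence, z = 1.960.
n = (1.960 × 71.9 / 4.41)² = 1021.16
Round up: n = 1022.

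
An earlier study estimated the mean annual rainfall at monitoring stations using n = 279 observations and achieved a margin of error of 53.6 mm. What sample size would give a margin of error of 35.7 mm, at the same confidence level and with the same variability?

n = 629

Margin of error scales as 1/√n, so n₂ = n₁·(E₁/E₂)².
n₂ = 279 × (53.6/35.7)² = 279 × 2.254 = 628.87
Round up: n₂ = 629.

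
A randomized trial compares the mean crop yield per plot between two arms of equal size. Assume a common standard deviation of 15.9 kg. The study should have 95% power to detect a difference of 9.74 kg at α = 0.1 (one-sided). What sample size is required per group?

46 per group

For two equal groups, n per group = 2·((z_α + z_β)·σ/δ)².
z_α = 1.282; z_β = 1.645 (power 95%).
n = 2 × (2.927 × 15.9 / 9.74)² = 2 × 22.83 = 45.66
Round up: n = 46 per group.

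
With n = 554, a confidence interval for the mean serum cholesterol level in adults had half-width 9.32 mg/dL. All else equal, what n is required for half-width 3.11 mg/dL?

Margin of error scales as 1/√n, so n₂ = n₁·(E₁/E₂)².
n₂ = 554 × (9.32/3.11)² = 554 × 8.981 = 4975.47
Round up: n₂ = 4976.

n = 4976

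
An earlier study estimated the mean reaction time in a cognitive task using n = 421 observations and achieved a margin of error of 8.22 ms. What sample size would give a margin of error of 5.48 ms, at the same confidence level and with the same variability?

948

Margin of error scales as 1/√n, so n₂ = n₁·(E₁/E₂)².
n₂ = 421 × (8.22/5.48)² = 421 × 2.25 = 947.25
Round up: n₂ = 948.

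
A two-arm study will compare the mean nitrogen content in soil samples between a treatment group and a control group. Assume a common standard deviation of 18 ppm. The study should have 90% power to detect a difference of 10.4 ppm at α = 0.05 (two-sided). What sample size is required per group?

For two equal groups, n per group = 2·((z_{α/2} + z_β)·σ/δ)².
z_{α/2} = 1.960; z_β = 1.282 (power 90%).
n = 2 × (3.242 × 18 / 10.4)² = 2 × 31.49 = 62.98
Round up: n = 63 per group.

63 per group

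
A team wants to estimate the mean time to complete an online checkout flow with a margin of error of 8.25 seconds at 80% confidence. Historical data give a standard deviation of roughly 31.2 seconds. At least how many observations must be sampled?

n = 24

For a mean, the margin of error is E = z·σ/√n, so n = (zσ/E)².
At 80% confidence, z = 1.282.
n = (1.282 × 31.2 / 8.25)² = 23.51
Round up: n = 24.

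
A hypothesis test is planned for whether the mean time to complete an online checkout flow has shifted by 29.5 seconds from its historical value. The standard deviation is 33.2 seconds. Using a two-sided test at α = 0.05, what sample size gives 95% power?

17

For a one-sample z-test, n = ((z_{α/2} + z_β)·σ/δ)².
z_{α/2} = 1.960 (two-sided α = 0.05); z_β = 1.645 (power 95% → β = 0.05).
n = (3.605 × 33.2 / 29.5)² = 16.46
Round up: n = 17.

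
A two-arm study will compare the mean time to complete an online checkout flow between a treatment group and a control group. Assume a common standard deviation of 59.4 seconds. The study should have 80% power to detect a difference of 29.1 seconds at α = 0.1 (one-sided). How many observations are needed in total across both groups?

For two equal groups, n per group = 2·((z_α + z_β)·σ/δ)².
z_α = 1.282; z_β = 0.842 (power 80%).
n = 2 × (2.124 × 59.4 / 29.1)² = 2 × 18.80 = 37.60
Round up: n = 38 per group.
Total across both groups: 2 × 38 = 76.

76 total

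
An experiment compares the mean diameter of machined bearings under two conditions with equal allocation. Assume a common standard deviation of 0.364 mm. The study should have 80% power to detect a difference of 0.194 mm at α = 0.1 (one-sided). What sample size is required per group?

32 per group

For two equal groups, n per group = 2·((z_α + z_β)·σ/δ)².
z_α = 1.282; z_β = 0.842 (power 80%).
n = 2 × (2.124 × 0.364 / 0.194)² = 2 × 15.88 = 31.76
Round up: n = 32 per group.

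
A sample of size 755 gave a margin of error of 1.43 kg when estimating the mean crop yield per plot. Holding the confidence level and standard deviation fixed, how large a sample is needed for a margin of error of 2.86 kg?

Margin of error scales as 1/√n, so n₂ = n₁·(E₁/E₂)².
n₂ = 755 × (1.43/2.86)² = 755 × 0.25 = 188.75
Round up: n₂ = 189.

189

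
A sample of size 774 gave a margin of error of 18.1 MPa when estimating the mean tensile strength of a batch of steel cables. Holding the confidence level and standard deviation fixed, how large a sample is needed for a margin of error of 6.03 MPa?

n = 6974

Margin of error scales as 1/√n, so n₂ = n₁·(E₁/E₂)².
n₂ = 774 × (18.1/6.03)² = 774 × 9.01 = 6973.74
Round up: n₂ = 6974.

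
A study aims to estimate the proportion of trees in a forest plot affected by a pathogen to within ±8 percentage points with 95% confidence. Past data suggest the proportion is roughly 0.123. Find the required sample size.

65

For a proportion with margin E = 0.08 at 95% confidence, z = 1.960.
n = p̂(1−p̂)(z/E)² = 0.123 × 0.877 × (1.960/0.08)² = 64.75
Round up: n = 65.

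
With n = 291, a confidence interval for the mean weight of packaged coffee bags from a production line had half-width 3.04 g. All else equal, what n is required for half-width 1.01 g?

n = 2637

Margin of error scales as 1/√n, so n₂ = n₁·(E₁/E₂)².
n₂ = 291 × (3.04/1.01)² = 291 × 9.06 = 2636.46
Round up: n₂ = 2637.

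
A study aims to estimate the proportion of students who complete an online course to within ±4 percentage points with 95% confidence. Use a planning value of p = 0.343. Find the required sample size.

542

For a proportion with margin E = 0.04 at 95% confidence, z = 1.960.
n = p̂(1−p̂)(z/E)² = 0.343 × 0.657 × (1.960/0.04)² = 541.07
Round up: n = 542.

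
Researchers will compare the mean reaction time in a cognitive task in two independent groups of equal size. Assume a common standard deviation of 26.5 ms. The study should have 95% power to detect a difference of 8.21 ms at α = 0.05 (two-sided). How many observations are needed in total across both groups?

For two equal groups, n per group = 2·((z_{α/2} + z_β)·σ/δ)².
z_{α/2} = 1.960; z_β = 1.645 (power 95%).
n = 2 × (3.605 × 26.5 / 8.21)² = 2 × 135.40 = 270.80
Round up: n = 271 per group.
Total across both groups: 2 × 271 = 542.

542 total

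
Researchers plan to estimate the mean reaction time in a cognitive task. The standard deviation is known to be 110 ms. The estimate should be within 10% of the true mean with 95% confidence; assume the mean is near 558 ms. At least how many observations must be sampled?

For a mean, the margin of error is E = z·σ/√n, so n = (zσ/E)².
At 95% confidence, z = 1.960.
E = 10% of 558 = 55.8 ms.
n = (1.960 × 110 / 55.8)² = 14.93
Round up: n = 15.

15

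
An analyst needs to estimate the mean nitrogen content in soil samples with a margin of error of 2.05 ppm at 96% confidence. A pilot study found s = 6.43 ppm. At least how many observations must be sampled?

For a mean, the margin of error is E = z·σ/√n, so n = (zσ/E)².
At 96% confidence, z = 2.054.
n = (2.054 × 6.43 / 2.05)² = 41.51
Round up: n = 42.

42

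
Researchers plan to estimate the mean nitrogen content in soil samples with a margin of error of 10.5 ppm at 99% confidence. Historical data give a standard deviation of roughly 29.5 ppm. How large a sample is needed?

For a mean, the margin of error is E = z·σ/√n, so n = (zσ/E)².
At 99% confidence, z = 2.576.
n = (2.576 × 29.5 / 10.5)² = 52.38
Round up: n = 53.

n = 53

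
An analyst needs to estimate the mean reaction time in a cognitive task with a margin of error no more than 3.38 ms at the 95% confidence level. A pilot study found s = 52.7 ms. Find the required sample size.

For a mean, the margin of error is E = z·σ/√n, so n = (zσ/E)².
At 95% confidence, z = 1.960.
n = (1.960 × 52.7 / 3.38)² = 933.90
Round up: n = 934.

934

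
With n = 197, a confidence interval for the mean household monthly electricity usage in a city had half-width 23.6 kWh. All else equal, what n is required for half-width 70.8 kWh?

Margin of error scales as 1/√n, so n₂ = n₁·(E₁/E₂)².
n₂ = 197 × (23.6/70.8)² = 197 × 0.1111 = 21.89
Round up: n₂ = 22.

22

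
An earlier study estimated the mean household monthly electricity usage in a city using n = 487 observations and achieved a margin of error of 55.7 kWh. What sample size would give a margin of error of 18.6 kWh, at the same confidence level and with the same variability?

4368

Margin of error scales as 1/√n, so n₂ = n₁·(E₁/E₂)².
n₂ = 487 × (55.7/18.6)² = 487 × 8.968 = 4367.42
Round up: n₂ = 4368.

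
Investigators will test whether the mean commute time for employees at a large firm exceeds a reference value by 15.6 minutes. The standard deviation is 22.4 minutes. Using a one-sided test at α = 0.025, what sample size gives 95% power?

27

For a one-sample z-test, n = ((z_α + z_β)·σ/δ)².
z_α = 1.960 (one-sided α = 0.025); z_β = 1.645 (power 95% → β = 0.05).
n = (3.605 × 22.4 / 15.6)² = 26.80
Round up: n = 27.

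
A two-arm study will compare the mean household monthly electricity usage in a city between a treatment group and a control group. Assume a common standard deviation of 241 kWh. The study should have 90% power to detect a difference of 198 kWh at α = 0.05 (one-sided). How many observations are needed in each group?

26 per group

For two equal groups, n per group = 2·((z_α + z_β)·σ/δ)².
z_α = 1.645; z_β = 1.282 (power 90%).
n = 2 × (2.927 × 241 / 198)² = 2 × 12.69 = 25.38
Round up: n = 26 per group.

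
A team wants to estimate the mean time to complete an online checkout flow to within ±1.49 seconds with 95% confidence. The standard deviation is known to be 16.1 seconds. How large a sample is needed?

449

For a mean, the margin of error is E = z·σ/√n, so n = (zσ/E)².
At 95% confidence, z = 1.960.
n = (1.960 × 16.1 / 1.49)² = 448.53
Round up: n = 449.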